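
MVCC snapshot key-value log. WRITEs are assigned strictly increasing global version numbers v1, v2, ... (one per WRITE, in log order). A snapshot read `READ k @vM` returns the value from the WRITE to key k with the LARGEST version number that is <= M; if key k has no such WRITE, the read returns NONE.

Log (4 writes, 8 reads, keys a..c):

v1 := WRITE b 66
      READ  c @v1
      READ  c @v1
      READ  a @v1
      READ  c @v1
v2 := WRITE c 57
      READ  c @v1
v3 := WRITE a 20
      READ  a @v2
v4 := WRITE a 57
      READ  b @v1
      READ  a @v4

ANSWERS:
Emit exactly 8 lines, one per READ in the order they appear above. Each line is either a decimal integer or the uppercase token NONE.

Answer: NONE
NONE
NONE
NONE
NONE
NONE
66
57

Derivation:
v1: WRITE b=66  (b history now [(1, 66)])
READ c @v1: history=[] -> no version <= 1 -> NONE
READ c @v1: history=[] -> no version <= 1 -> NONE
READ a @v1: history=[] -> no version <= 1 -> NONE
READ c @v1: history=[] -> no version <= 1 -> NONE
v2: WRITE c=57  (c history now [(2, 57)])
READ c @v1: history=[(2, 57)] -> no version <= 1 -> NONE
v3: WRITE a=20  (a history now [(3, 20)])
READ a @v2: history=[(3, 20)] -> no version <= 2 -> NONE
v4: WRITE a=57  (a history now [(3, 20), (4, 57)])
READ b @v1: history=[(1, 66)] -> pick v1 -> 66
READ a @v4: history=[(3, 20), (4, 57)] -> pick v4 -> 57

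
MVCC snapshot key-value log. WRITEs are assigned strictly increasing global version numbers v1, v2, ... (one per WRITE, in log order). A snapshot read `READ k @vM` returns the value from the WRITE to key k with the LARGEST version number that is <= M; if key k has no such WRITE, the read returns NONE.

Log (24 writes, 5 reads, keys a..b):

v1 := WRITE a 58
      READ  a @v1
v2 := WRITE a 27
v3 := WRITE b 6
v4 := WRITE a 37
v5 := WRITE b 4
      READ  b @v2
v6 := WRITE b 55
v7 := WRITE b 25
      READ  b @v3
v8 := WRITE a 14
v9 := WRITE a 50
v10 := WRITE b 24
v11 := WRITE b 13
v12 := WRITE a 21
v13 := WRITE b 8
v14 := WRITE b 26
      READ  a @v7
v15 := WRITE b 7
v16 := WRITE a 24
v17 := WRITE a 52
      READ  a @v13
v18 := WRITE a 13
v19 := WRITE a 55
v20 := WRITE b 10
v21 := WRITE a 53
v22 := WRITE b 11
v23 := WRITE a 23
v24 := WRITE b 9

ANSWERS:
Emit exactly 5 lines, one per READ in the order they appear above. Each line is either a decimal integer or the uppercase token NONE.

v1: WRITE a=58  (a history now [(1, 58)])
READ a @v1: history=[(1, 58)] -> pick v1 -> 58
v2: WRITE a=27  (a history now [(1, 58), (2, 27)])
v3: WRITE b=6  (b history now [(3, 6)])
v4: WRITE a=37  (a history now [(1, 58), (2, 27), (4, 37)])
v5: WRITE b=4  (b history now [(3, 6), (5, 4)])
READ b @v2: history=[(3, 6), (5, 4)] -> no version <= 2 -> NONE
v6: WRITE b=55  (b history now [(3, 6), (5, 4), (6, 55)])
v7: WRITE b=25  (b history now [(3, 6), (5, 4), (6, 55), (7, 25)])
READ b @v3: history=[(3, 6), (5, 4), (6, 55), (7, 25)] -> pick v3 -> 6
v8: WRITE a=14  (a history now [(1, 58), (2, 27), (4, 37), (8, 14)])
v9: WRITE a=50  (a history now [(1, 58), (2, 27), (4, 37), (8, 14), (9, 50)])
v10: WRITE b=24  (b history now [(3, 6), (5, 4), (6, 55), (7, 25), (10, 24)])
v11: WRITE b=13  (b history now [(3, 6), (5, 4), (6, 55), (7, 25), (10, 24), (11, 13)])
v12: WRITE a=21  (a history now [(1, 58), (2, 27), (4, 37), (8, 14), (9, 50), (12, 21)])
v13: WRITE b=8  (b history now [(3, 6), (5, 4), (6, 55), (7, 25), (10, 24), (11, 13), (13, 8)])
v14: WRITE b=26  (b history now [(3, 6), (5, 4), (6, 55), (7, 25), (10, 24), (11, 13), (13, 8), (14, 26)])
READ a @v7: history=[(1, 58), (2, 27), (4, 37), (8, 14), (9, 50), (12, 21)] -> pick v4 -> 37
v15: WRITE b=7  (b history now [(3, 6), (5, 4), (6, 55), (7, 25), (10, 24), (11, 13), (13, 8), (14, 26), (15, 7)])
v16: WRITE a=24  (a history now [(1, 58), (2, 27), (4, 37), (8, 14), (9, 50), (12, 21), (16, 24)])
v17: WRITE a=52  (a history now [(1, 58), (2, 27), (4, 37), (8, 14), (9, 50), (12, 21), (16, 24), (17, 52)])
READ a @v13: history=[(1, 58), (2, 27), (4, 37), (8, 14), (9, 50), (12, 21), (16, 24), (17, 52)] -> pick v12 -> 21
v18: WRITE a=13  (a history now [(1, 58), (2, 27), (4, 37), (8, 14), (9, 50), (12, 21), (16, 24), (17, 52), (18, 13)])
v19: WRITE a=55  (a history now [(1, 58), (2, 27), (4, 37), (8, 14), (9, 50), (12, 21), (16, 24), (17, 52), (18, 13), (19, 55)])
v20: WRITE b=10  (b history now [(3, 6), (5, 4), (6, 55), (7, 25), (10, 24), (11, 13), (13, 8), (14, 26), (15, 7), (20, 10)])
v21: WRITE a=53  (a history now [(1, 58), (2, 27), (4, 37), (8, 14), (9, 50), (12, 21), (16, 24), (17, 52), (18, 13), (19, 55), (21, 53)])
v22: WRITE b=11  (b history now [(3, 6), (5, 4), (6, 55), (7, 25), (10, 24), (11, 13), (13, 8), (14, 26), (15, 7), (20, 10), (22, 11)])
v23: WRITE a=23  (a history now [(1, 58), (2, 27), (4, 37), (8, 14), (9, 50), (12, 21), (16, 24), (17, 52), (18, 13), (19, 55), (21, 53), (23, 23)])
v24: WRITE b=9  (b history now [(3, 6), (5, 4), (6, 55), (7, 25), (10, 24), (11, 13), (13, 8), (14, 26), (15, 7), (20, 10), (22, 11), (24, 9)])

Answer: 58
NONE
6
37
21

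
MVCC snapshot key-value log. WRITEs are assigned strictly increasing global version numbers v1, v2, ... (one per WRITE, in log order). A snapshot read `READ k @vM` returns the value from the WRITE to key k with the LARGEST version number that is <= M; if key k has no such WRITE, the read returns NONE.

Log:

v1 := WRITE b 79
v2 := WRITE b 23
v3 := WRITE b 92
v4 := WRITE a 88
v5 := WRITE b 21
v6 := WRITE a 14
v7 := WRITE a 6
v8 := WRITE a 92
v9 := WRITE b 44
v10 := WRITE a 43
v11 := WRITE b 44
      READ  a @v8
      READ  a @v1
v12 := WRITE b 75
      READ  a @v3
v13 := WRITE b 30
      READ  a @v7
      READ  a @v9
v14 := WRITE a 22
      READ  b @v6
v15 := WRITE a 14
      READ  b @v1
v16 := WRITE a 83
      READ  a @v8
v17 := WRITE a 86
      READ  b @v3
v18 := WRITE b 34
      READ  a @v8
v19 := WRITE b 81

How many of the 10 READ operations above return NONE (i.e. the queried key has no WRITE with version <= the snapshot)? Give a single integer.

Answer: 2

Derivation:
v1: WRITE b=79  (b history now [(1, 79)])
v2: WRITE b=23  (b history now [(1, 79), (2, 23)])
v3: WRITE b=92  (b history now [(1, 79), (2, 23), (3, 92)])
v4: WRITE a=88  (a history now [(4, 88)])
v5: WRITE b=21  (b history now [(1, 79), (2, 23), (3, 92), (5, 21)])
v6: WRITE a=14  (a history now [(4, 88), (6, 14)])
v7: WRITE a=6  (a history now [(4, 88), (6, 14), (7, 6)])
v8: WRITE a=92  (a history now [(4, 88), (6, 14), (7, 6), (8, 92)])
v9: WRITE b=44  (b history now [(1, 79), (2, 23), (3, 92), (5, 21), (9, 44)])
v10: WRITE a=43  (a history now [(4, 88), (6, 14), (7, 6), (8, 92), (10, 43)])
v11: WRITE b=44  (b history now [(1, 79), (2, 23), (3, 92), (5, 21), (9, 44), (11, 44)])
READ a @v8: history=[(4, 88), (6, 14), (7, 6), (8, 92), (10, 43)] -> pick v8 -> 92
READ a @v1: history=[(4, 88), (6, 14), (7, 6), (8, 92), (10, 43)] -> no version <= 1 -> NONE
v12: WRITE b=75  (b history now [(1, 79), (2, 23), (3, 92), (5, 21), (9, 44), (11, 44), (12, 75)])
READ a @v3: history=[(4, 88), (6, 14), (7, 6), (8, 92), (10, 43)] -> no version <= 3 -> NONE
v13: WRITE b=30  (b history now [(1, 79), (2, 23), (3, 92), (5, 21), (9, 44), (11, 44), (12, 75), (13, 30)])
READ a @v7: history=[(4, 88), (6, 14), (7, 6), (8, 92), (10, 43)] -> pick v7 -> 6
READ a @v9: history=[(4, 88), (6, 14), (7, 6), (8, 92), (10, 43)] -> pick v8 -> 92
v14: WRITE a=22  (a history now [(4, 88), (6, 14), (7, 6), (8, 92), (10, 43), (14, 22)])
READ b @v6: history=[(1, 79), (2, 23), (3, 92), (5, 21), (9, 44), (11, 44), (12, 75), (13, 30)] -> pick v5 -> 21
v15: WRITE a=14  (a history now [(4, 88), (6, 14), (7, 6), (8, 92), (10, 43), (14, 22), (15, 14)])
READ b @v1: history=[(1, 79), (2, 23), (3, 92), (5, 21), (9, 44), (11, 44), (12, 75), (13, 30)] -> pick v1 -> 79
v16: WRITE a=83  (a history now [(4, 88), (6, 14), (7, 6), (8, 92), (10, 43), (14, 22), (15, 14), (16, 83)])
READ a @v8: history=[(4, 88), (6, 14), (7, 6), (8, 92), (10, 43), (14, 22), (15, 14), (16, 83)] -> pick v8 -> 92
v17: WRITE a=86  (a history now [(4, 88), (6, 14), (7, 6), (8, 92), (10, 43), (14, 22), (15, 14), (16, 83), (17, 86)])
READ b @v3: history=[(1, 79), (2, 23), (3, 92), (5, 21), (9, 44), (11, 44), (12, 75), (13, 30)] -> pick v3 -> 92
v18: WRITE b=34  (b history now [(1, 79), (2, 23), (3, 92), (5, 21), (9, 44), (11, 44), (12, 75), (13, 30), (18, 34)])
READ a @v8: history=[(4, 88), (6, 14), (7, 6), (8, 92), (10, 43), (14, 22), (15, 14), (16, 83), (17, 86)] -> pick v8 -> 92
v19: WRITE b=81  (b history now [(1, 79), (2, 23), (3, 92), (5, 21), (9, 44), (11, 44), (12, 75), (13, 30), (18, 34), (19, 81)])
Read results in order: ['92', 'NONE', 'NONE', '6', '92', '21', '79', '92', '92', '92']
NONE count = 2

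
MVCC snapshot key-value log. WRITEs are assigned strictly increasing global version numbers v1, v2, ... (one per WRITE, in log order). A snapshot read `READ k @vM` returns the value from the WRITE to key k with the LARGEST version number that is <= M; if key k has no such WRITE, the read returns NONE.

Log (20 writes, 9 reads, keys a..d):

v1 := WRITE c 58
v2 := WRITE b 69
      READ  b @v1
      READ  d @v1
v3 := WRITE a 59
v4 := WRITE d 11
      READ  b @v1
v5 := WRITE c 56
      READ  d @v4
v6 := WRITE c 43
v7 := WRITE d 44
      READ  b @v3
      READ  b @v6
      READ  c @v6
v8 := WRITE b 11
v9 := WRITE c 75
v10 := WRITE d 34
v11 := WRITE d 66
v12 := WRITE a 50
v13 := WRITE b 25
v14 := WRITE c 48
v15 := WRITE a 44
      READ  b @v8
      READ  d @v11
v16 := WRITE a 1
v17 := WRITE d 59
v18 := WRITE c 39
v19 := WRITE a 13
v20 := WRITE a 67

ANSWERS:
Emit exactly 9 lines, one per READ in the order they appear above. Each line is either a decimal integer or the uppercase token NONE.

v1: WRITE c=58  (c history now [(1, 58)])
v2: WRITE b=69  (b history now [(2, 69)])
READ b @v1: history=[(2, 69)] -> no version <= 1 -> NONE
READ d @v1: history=[] -> no version <= 1 -> NONE
v3: WRITE a=59  (a history now [(3, 59)])
v4: WRITE d=11  (d history now [(4, 11)])
READ b @v1: history=[(2, 69)] -> no version <= 1 -> NONE
v5: WRITE c=56  (c history now [(1, 58), (5, 56)])
READ d @v4: history=[(4, 11)] -> pick v4 -> 11
v6: WRITE c=43  (c history now [(1, 58), (5, 56), (6, 43)])
v7: WRITE d=44  (d history now [(4, 11), (7, 44)])
READ b @v3: history=[(2, 69)] -> pick v2 -> 69
READ b @v6: history=[(2, 69)] -> pick v2 -> 69
READ c @v6: history=[(1, 58), (5, 56), (6, 43)] -> pick v6 -> 43
v8: WRITE b=11  (b history now [(2, 69), (8, 11)])
v9: WRITE c=75  (c history now [(1, 58), (5, 56), (6, 43), (9, 75)])
v10: WRITE d=34  (d history now [(4, 11), (7, 44), (10, 34)])
v11: WRITE d=66  (d history now [(4, 11), (7, 44), (10, 34), (11, 66)])
v12: WRITE a=50  (a history now [(3, 59), (12, 50)])
v13: WRITE b=25  (b history now [(2, 69), (8, 11), (13, 25)])
v14: WRITE c=48  (c history now [(1, 58), (5, 56), (6, 43), (9, 75), (14, 48)])
v15: WRITE a=44  (a history now [(3, 59), (12, 50), (15, 44)])
READ b @v8: history=[(2, 69), (8, 11), (13, 25)] -> pick v8 -> 11
READ d @v11: history=[(4, 11), (7, 44), (10, 34), (11, 66)] -> pick v11 -> 66
v16: WRITE a=1  (a history now [(3, 59), (12, 50), (15, 44), (16, 1)])
v17: WRITE d=59  (d history now [(4, 11), (7, 44), (10, 34), (11, 66), (17, 59)])
v18: WRITE c=39  (c history now [(1, 58), (5, 56), (6, 43), (9, 75), (14, 48), (18, 39)])
v19: WRITE a=13  (a history now [(3, 59), (12, 50), (15, 44), (16, 1), (19, 13)])
v20: WRITE a=67  (a history now [(3, 59), (12, 50), (15, 44), (16, 1), (19, 13), (20, 67)])

Answer: NONE
NONE
NONE
11
69
69
43
11
66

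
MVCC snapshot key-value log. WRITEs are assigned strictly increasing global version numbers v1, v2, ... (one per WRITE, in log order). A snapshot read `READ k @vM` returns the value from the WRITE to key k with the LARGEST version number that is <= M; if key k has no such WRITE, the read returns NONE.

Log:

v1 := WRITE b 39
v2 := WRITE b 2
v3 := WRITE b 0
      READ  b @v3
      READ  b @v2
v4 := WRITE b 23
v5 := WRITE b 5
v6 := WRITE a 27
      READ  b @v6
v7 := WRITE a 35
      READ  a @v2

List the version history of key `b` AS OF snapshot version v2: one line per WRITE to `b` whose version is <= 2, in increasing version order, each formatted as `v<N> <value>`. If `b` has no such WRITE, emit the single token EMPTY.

Scan writes for key=b with version <= 2:
  v1 WRITE b 39 -> keep
  v2 WRITE b 2 -> keep
  v3 WRITE b 0 -> drop (> snap)
  v4 WRITE b 23 -> drop (> snap)
  v5 WRITE b 5 -> drop (> snap)
  v6 WRITE a 27 -> skip
  v7 WRITE a 35 -> skip
Collected: [(1, 39), (2, 2)]

Answer: v1 39
v2 2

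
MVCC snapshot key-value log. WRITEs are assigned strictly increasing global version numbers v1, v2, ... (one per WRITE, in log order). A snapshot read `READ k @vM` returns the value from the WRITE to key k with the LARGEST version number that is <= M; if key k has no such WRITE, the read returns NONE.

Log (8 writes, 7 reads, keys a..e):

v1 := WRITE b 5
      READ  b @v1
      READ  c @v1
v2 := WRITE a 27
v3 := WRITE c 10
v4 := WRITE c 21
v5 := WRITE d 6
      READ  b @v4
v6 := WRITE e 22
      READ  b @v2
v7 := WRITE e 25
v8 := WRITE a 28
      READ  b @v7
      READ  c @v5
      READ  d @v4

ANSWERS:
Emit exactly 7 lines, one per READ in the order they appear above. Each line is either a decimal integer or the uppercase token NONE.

v1: WRITE b=5  (b history now [(1, 5)])
READ b @v1: history=[(1, 5)] -> pick v1 -> 5
READ c @v1: history=[] -> no version <= 1 -> NONE
v2: WRITE a=27  (a history now [(2, 27)])
v3: WRITE c=10  (c history now [(3, 10)])
v4: WRITE c=21  (c history now [(3, 10), (4, 21)])
v5: WRITE d=6  (d history now [(5, 6)])
READ b @v4: history=[(1, 5)] -> pick v1 -> 5
v6: WRITE e=22  (e history now [(6, 22)])
READ b @v2: history=[(1, 5)] -> pick v1 -> 5
v7: WRITE e=25  (e history now [(6, 22), (7, 25)])
v8: WRITE a=28  (a history now [(2, 27), (8, 28)])
READ b @v7: history=[(1, 5)] -> pick v1 -> 5
READ c @v5: history=[(3, 10), (4, 21)] -> pick v4 -> 21
READ d @v4: history=[(5, 6)] -> no version <= 4 -> NONE

Answer: 5
NONE
5
5
5
21
NONE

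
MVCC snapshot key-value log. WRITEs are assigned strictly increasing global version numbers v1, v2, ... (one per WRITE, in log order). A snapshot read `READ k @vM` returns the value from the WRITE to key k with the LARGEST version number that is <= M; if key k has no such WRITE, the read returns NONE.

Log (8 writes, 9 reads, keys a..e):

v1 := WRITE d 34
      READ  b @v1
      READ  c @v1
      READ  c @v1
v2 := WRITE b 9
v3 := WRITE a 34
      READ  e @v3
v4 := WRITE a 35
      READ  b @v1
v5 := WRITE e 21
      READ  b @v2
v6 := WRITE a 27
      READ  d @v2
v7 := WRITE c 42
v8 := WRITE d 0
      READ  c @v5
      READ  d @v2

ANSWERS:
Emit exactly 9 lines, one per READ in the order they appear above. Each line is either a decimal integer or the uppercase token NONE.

Answer: NONE
NONE
NONE
NONE
NONE
9
34
NONE
34

Derivation:
v1: WRITE d=34  (d history now [(1, 34)])
READ b @v1: history=[] -> no version <= 1 -> NONE
READ c @v1: history=[] -> no version <= 1 -> NONE
READ c @v1: history=[] -> no version <= 1 -> NONE
v2: WRITE b=9  (b history now [(2, 9)])
v3: WRITE a=34  (a history now [(3, 34)])
READ e @v3: history=[] -> no version <= 3 -> NONE
v4: WRITE a=35  (a history now [(3, 34), (4, 35)])
READ b @v1: history=[(2, 9)] -> no version <= 1 -> NONE
v5: WRITE e=21  (e history now [(5, 21)])
READ b @v2: history=[(2, 9)] -> pick v2 -> 9
v6: WRITE a=27  (a history now [(3, 34), (4, 35), (6, 27)])
READ d @v2: history=[(1, 34)] -> pick v1 -> 34
v7: WRITE c=42  (c history now [(7, 42)])
v8: WRITE d=0  (d history now [(1, 34), (8, 0)])
READ c @v5: history=[(7, 42)] -> no version <= 5 -> NONE
READ d @v2: history=[(1, 34), (8, 0)] -> pick v1 -> 34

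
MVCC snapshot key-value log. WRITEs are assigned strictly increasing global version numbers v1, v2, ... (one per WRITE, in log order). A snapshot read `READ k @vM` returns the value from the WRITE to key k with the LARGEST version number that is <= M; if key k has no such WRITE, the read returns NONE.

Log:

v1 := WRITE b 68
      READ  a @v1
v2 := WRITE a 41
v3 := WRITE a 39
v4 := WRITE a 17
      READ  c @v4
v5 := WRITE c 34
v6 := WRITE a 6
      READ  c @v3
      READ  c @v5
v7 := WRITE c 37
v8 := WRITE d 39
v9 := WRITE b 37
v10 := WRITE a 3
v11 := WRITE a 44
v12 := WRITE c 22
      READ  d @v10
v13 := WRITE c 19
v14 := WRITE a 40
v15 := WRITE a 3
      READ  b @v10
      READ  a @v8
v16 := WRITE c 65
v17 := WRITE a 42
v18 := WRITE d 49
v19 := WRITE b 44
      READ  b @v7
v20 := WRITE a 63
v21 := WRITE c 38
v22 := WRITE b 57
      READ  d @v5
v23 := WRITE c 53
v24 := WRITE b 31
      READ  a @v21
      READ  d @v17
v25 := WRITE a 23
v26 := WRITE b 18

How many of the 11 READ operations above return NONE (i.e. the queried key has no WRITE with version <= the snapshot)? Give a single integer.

Answer: 4

Derivation:
v1: WRITE b=68  (b history now [(1, 68)])
READ a @v1: history=[] -> no version <= 1 -> NONE
v2: WRITE a=41  (a history now [(2, 41)])
v3: WRITE a=39  (a history now [(2, 41), (3, 39)])
v4: WRITE a=17  (a history now [(2, 41), (3, 39), (4, 17)])
READ c @v4: history=[] -> no version <= 4 -> NONE
v5: WRITE c=34  (c history now [(5, 34)])
v6: WRITE a=6  (a history now [(2, 41), (3, 39), (4, 17), (6, 6)])
READ c @v3: history=[(5, 34)] -> no version <= 3 -> NONE
READ c @v5: history=[(5, 34)] -> pick v5 -> 34
v7: WRITE c=37  (c history now [(5, 34), (7, 37)])
v8: WRITE d=39  (d history now [(8, 39)])
v9: WRITE b=37  (b history now [(1, 68), (9, 37)])
v10: WRITE a=3  (a history now [(2, 41), (3, 39), (4, 17), (6, 6), (10, 3)])
v11: WRITE a=44  (a history now [(2, 41), (3, 39), (4, 17), (6, 6), (10, 3), (11, 44)])
v12: WRITE c=22  (c history now [(5, 34), (7, 37), (12, 22)])
READ d @v10: history=[(8, 39)] -> pick v8 -> 39
v13: WRITE c=19  (c history now [(5, 34), (7, 37), (12, 22), (13, 19)])
v14: WRITE a=40  (a history now [(2, 41), (3, 39), (4, 17), (6, 6), (10, 3), (11, 44), (14, 40)])
v15: WRITE a=3  (a history now [(2, 41), (3, 39), (4, 17), (6, 6), (10, 3), (11, 44), (14, 40), (15, 3)])
READ b @v10: history=[(1, 68), (9, 37)] -> pick v9 -> 37
READ a @v8: history=[(2, 41), (3, 39), (4, 17), (6, 6), (10, 3), (11, 44), (14, 40), (15, 3)] -> pick v6 -> 6
v16: WRITE c=65  (c history now [(5, 34), (7, 37), (12, 22), (13, 19), (16, 65)])
v17: WRITE a=42  (a history now [(2, 41), (3, 39), (4, 17), (6, 6), (10, 3), (11, 44), (14, 40), (15, 3), (17, 42)])
v18: WRITE d=49  (d history now [(8, 39), (18, 49)])
v19: WRITE b=44  (b history now [(1, 68), (9, 37), (19, 44)])
READ b @v7: history=[(1, 68), (9, 37), (19, 44)] -> pick v1 -> 68
v20: WRITE a=63  (a history now [(2, 41), (3, 39), (4, 17), (6, 6), (10, 3), (11, 44), (14, 40), (15, 3), (17, 42), (20, 63)])
v21: WRITE c=38  (c history now [(5, 34), (7, 37), (12, 22), (13, 19), (16, 65), (21, 38)])
v22: WRITE b=57  (b history now [(1, 68), (9, 37), (19, 44), (22, 57)])
READ d @v5: history=[(8, 39), (18, 49)] -> no version <= 5 -> NONE
v23: WRITE c=53  (c history now [(5, 34), (7, 37), (12, 22), (13, 19), (16, 65), (21, 38), (23, 53)])
v24: WRITE b=31  (b history now [(1, 68), (9, 37), (19, 44), (22, 57), (24, 31)])
READ a @v21: history=[(2, 41), (3, 39), (4, 17), (6, 6), (10, 3), (11, 44), (14, 40), (15, 3), (17, 42), (20, 63)] -> pick v20 -> 63
READ d @v17: history=[(8, 39), (18, 49)] -> pick v8 -> 39
v25: WRITE a=23  (a history now [(2, 41), (3, 39), (4, 17), (6, 6), (10, 3), (11, 44), (14, 40), (15, 3), (17, 42), (20, 63), (25, 23)])
v26: WRITE b=18  (b history now [(1, 68), (9, 37), (19, 44), (22, 57), (24, 31), (26, 18)])
Read results in order: ['NONE', 'NONE', 'NONE', '34', '39', '37', '6', '68', 'NONE', '63', '39']
NONE count = 4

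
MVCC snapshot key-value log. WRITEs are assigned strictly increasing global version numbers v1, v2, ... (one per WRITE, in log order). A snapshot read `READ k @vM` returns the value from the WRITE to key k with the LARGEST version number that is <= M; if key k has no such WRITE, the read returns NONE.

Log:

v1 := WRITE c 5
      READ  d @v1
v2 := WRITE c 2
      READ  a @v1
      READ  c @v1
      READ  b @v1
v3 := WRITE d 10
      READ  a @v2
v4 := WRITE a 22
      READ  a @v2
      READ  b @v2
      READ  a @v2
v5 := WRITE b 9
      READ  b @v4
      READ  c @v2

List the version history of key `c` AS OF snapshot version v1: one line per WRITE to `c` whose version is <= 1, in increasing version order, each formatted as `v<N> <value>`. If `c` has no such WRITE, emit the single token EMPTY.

Answer: v1 5

Derivation:
Scan writes for key=c with version <= 1:
  v1 WRITE c 5 -> keep
  v2 WRITE c 2 -> drop (> snap)
  v3 WRITE d 10 -> skip
  v4 WRITE a 22 -> skip
  v5 WRITE b 9 -> skip
Collected: [(1, 5)]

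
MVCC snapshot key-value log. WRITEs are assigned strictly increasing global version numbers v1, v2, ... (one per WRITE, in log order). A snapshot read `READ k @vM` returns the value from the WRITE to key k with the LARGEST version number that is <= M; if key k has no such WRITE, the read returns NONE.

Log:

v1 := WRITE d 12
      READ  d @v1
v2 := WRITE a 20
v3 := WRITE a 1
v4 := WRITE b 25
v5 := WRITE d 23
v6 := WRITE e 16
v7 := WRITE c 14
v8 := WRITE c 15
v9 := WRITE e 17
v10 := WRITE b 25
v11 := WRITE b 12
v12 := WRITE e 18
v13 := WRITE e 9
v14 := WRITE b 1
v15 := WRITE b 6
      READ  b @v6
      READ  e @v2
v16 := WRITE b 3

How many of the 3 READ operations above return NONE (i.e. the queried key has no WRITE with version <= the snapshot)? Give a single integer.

Answer: 1

Derivation:
v1: WRITE d=12  (d history now [(1, 12)])
READ d @v1: history=[(1, 12)] -> pick v1 -> 12
v2: WRITE a=20  (a history now [(2, 20)])
v3: WRITE a=1  (a history now [(2, 20), (3, 1)])
v4: WRITE b=25  (b history now [(4, 25)])
v5: WRITE d=23  (d history now [(1, 12), (5, 23)])
v6: WRITE e=16  (e history now [(6, 16)])
v7: WRITE c=14  (c history now [(7, 14)])
v8: WRITE c=15  (c history now [(7, 14), (8, 15)])
v9: WRITE e=17  (e history now [(6, 16), (9, 17)])
v10: WRITE b=25  (b history now [(4, 25), (10, 25)])
v11: WRITE b=12  (b history now [(4, 25), (10, 25), (11, 12)])
v12: WRITE e=18  (e history now [(6, 16), (9, 17), (12, 18)])
v13: WRITE e=9  (e history now [(6, 16), (9, 17), (12, 18), (13, 9)])
v14: WRITE b=1  (b history now [(4, 25), (10, 25), (11, 12), (14, 1)])
v15: WRITE b=6  (b history now [(4, 25), (10, 25), (11, 12), (14, 1), (15, 6)])
READ b @v6: history=[(4, 25), (10, 25), (11, 12), (14, 1), (15, 6)] -> pick v4 -> 25
READ e @v2: history=[(6, 16), (9, 17), (12, 18), (13, 9)] -> no version <= 2 -> NONE
v16: WRITE b=3  (b history now [(4, 25), (10, 25), (11, 12), (14, 1), (15, 6), (16, 3)])
Read results in order: ['12', '25', 'NONE']
NONE count = 1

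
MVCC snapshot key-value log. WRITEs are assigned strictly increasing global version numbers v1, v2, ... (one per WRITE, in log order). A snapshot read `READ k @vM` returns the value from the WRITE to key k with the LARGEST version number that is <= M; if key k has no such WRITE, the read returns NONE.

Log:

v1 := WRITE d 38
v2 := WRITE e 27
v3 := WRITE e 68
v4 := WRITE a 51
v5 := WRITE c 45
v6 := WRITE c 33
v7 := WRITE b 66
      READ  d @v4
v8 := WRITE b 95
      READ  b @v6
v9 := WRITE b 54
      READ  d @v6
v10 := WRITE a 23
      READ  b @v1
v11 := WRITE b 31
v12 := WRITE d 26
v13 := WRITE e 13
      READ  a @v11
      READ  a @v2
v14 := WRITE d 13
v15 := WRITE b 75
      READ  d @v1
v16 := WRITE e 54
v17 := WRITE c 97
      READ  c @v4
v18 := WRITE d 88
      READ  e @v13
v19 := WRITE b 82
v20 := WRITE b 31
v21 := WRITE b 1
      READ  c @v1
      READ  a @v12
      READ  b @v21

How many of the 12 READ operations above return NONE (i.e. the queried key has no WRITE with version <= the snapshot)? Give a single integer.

v1: WRITE d=38  (d history now [(1, 38)])
v2: WRITE e=27  (e history now [(2, 27)])
v3: WRITE e=68  (e history now [(2, 27), (3, 68)])
v4: WRITE a=51  (a history now [(4, 51)])
v5: WRITE c=45  (c history now [(5, 45)])
v6: WRITE c=33  (c history now [(5, 45), (6, 33)])
v7: WRITE b=66  (b history now [(7, 66)])
READ d @v4: history=[(1, 38)] -> pick v1 -> 38
v8: WRITE b=95  (b history now [(7, 66), (8, 95)])
READ b @v6: history=[(7, 66), (8, 95)] -> no version <= 6 -> NONE
v9: WRITE b=54  (b history now [(7, 66), (8, 95), (9, 54)])
READ d @v6: history=[(1, 38)] -> pick v1 -> 38
v10: WRITE a=23  (a history now [(4, 51), (10, 23)])
READ b @v1: history=[(7, 66), (8, 95), (9, 54)] -> no version <= 1 -> NONE
v11: WRITE b=31  (b history now [(7, 66), (8, 95), (9, 54), (11, 31)])
v12: WRITE d=26  (d history now [(1, 38), (12, 26)])
v13: WRITE e=13  (e history now [(2, 27), (3, 68), (13, 13)])
READ a @v11: history=[(4, 51), (10, 23)] -> pick v10 -> 23
READ a @v2: history=[(4, 51), (10, 23)] -> no version <= 2 -> NONE
v14: WRITE d=13  (d history now [(1, 38), (12, 26), (14, 13)])
v15: WRITE b=75  (b history now [(7, 66), (8, 95), (9, 54), (11, 31), (15, 75)])
READ d @v1: history=[(1, 38), (12, 26), (14, 13)] -> pick v1 -> 38
v16: WRITE e=54  (e history now [(2, 27), (3, 68), (13, 13), (16, 54)])
v17: WRITE c=97  (c history now [(5, 45), (6, 33), (17, 97)])
READ c @v4: history=[(5, 45), (6, 33), (17, 97)] -> no version <= 4 -> NONE
v18: WRITE d=88  (d history now [(1, 38), (12, 26), (14, 13), (18, 88)])
READ e @v13: history=[(2, 27), (3, 68), (13, 13), (16, 54)] -> pick v13 -> 13
v19: WRITE b=82  (b history now [(7, 66), (8, 95), (9, 54), (11, 31), (15, 75), (19, 82)])
v20: WRITE b=31  (b history now [(7, 66), (8, 95), (9, 54), (11, 31), (15, 75), (19, 82), (20, 31)])
v21: WRITE b=1  (b history now [(7, 66), (8, 95), (9, 54), (11, 31), (15, 75), (19, 82), (20, 31), (21, 1)])
READ c @v1: history=[(5, 45), (6, 33), (17, 97)] -> no version <= 1 -> NONE
READ a @v12: history=[(4, 51), (10, 23)] -> pick v10 -> 23
READ b @v21: history=[(7, 66), (8, 95), (9, 54), (11, 31), (15, 75), (19, 82), (20, 31), (21, 1)] -> pick v21 -> 1
Read results in order: ['38', 'NONE', '38', 'NONE', '23', 'NONE', '38', 'NONE', '13', 'NONE', '23', '1']
NONE count = 5

Answer: 5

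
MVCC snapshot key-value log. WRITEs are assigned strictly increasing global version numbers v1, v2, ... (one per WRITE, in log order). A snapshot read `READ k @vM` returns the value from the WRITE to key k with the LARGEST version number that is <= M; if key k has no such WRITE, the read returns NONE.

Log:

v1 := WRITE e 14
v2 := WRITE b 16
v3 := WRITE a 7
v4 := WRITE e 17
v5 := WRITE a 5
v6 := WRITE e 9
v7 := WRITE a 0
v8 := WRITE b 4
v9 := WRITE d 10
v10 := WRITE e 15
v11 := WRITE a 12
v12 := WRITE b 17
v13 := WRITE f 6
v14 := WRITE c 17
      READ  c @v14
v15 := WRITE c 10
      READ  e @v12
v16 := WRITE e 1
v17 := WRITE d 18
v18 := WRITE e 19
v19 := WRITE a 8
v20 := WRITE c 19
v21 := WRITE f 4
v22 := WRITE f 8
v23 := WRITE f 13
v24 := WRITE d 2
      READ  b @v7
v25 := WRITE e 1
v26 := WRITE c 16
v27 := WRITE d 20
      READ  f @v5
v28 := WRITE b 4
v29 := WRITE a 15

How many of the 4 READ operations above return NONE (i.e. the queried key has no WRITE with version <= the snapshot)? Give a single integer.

v1: WRITE e=14  (e history now [(1, 14)])
v2: WRITE b=16  (b history now [(2, 16)])
v3: WRITE a=7  (a history now [(3, 7)])
v4: WRITE e=17  (e history now [(1, 14), (4, 17)])
v5: WRITE a=5  (a history now [(3, 7), (5, 5)])
v6: WRITE e=9  (e history now [(1, 14), (4, 17), (6, 9)])
v7: WRITE a=0  (a history now [(3, 7), (5, 5), (7, 0)])
v8: WRITE b=4  (b history now [(2, 16), (8, 4)])
v9: WRITE d=10  (d history now [(9, 10)])
v10: WRITE e=15  (e history now [(1, 14), (4, 17), (6, 9), (10, 15)])
v11: WRITE a=12  (a history now [(3, 7), (5, 5), (7, 0), (11, 12)])
v12: WRITE b=17  (b history now [(2, 16), (8, 4), (12, 17)])
v13: WRITE f=6  (f history now [(13, 6)])
v14: WRITE c=17  (c history now [(14, 17)])
READ c @v14: history=[(14, 17)] -> pick v14 -> 17
v15: WRITE c=10  (c history now [(14, 17), (15, 10)])
READ e @v12: history=[(1, 14), (4, 17), (6, 9), (10, 15)] -> pick v10 -> 15
v16: WRITE e=1  (e history now [(1, 14), (4, 17), (6, 9), (10, 15), (16, 1)])
v17: WRITE d=18  (d history now [(9, 10), (17, 18)])
v18: WRITE e=19  (e history now [(1, 14), (4, 17), (6, 9), (10, 15), (16, 1), (18, 19)])
v19: WRITE a=8  (a history now [(3, 7), (5, 5), (7, 0), (11, 12), (19, 8)])
v20: WRITE c=19  (c history now [(14, 17), (15, 10), (20, 19)])
v21: WRITE f=4  (f history now [(13, 6), (21, 4)])
v22: WRITE f=8  (f history now [(13, 6), (21, 4), (22, 8)])
v23: WRITE f=13  (f history now [(13, 6), (21, 4), (22, 8), (23, 13)])
v24: WRITE d=2  (d history now [(9, 10), (17, 18), (24, 2)])
READ b @v7: history=[(2, 16), (8, 4), (12, 17)] -> pick v2 -> 16
v25: WRITE e=1  (e history now [(1, 14), (4, 17), (6, 9), (10, 15), (16, 1), (18, 19), (25, 1)])
v26: WRITE c=16  (c history now [(14, 17), (15, 10), (20, 19), (26, 16)])
v27: WRITE d=20  (d history now [(9, 10), (17, 18), (24, 2), (27, 20)])
READ f @v5: history=[(13, 6), (21, 4), (22, 8), (23, 13)] -> no version <= 5 -> NONE
v28: WRITE b=4  (b history now [(2, 16), (8, 4), (12, 17), (28, 4)])
v29: WRITE a=15  (a history now [(3, 7), (5, 5), (7, 0), (11, 12), (19, 8), (29, 15)])
Read results in order: ['17', '15', '16', 'NONE']
NONE count = 1

Answer: 1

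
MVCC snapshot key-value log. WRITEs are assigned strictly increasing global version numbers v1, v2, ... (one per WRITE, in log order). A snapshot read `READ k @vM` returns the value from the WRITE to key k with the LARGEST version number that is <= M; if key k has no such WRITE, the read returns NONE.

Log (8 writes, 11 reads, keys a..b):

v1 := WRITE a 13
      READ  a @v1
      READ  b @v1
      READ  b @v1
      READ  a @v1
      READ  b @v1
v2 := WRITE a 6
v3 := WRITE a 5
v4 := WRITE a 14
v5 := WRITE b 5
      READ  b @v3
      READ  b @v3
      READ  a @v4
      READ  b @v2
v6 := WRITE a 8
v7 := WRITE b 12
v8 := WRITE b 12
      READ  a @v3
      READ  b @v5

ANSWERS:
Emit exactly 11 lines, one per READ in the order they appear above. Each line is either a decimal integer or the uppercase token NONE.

Answer: 13
NONE
NONE
13
NONE
NONE
NONE
14
NONE
5
5

Derivation:
v1: WRITE a=13  (a history now [(1, 13)])
READ a @v1: history=[(1, 13)] -> pick v1 -> 13
READ b @v1: history=[] -> no version <= 1 -> NONE
READ b @v1: history=[] -> no version <= 1 -> NONE
READ a @v1: history=[(1, 13)] -> pick v1 -> 13
READ b @v1: history=[] -> no version <= 1 -> NONE
v2: WRITE a=6  (a history now [(1, 13), (2, 6)])
v3: WRITE a=5  (a history now [(1, 13), (2, 6), (3, 5)])
v4: WRITE a=14  (a history now [(1, 13), (2, 6), (3, 5), (4, 14)])
v5: WRITE b=5  (b history now [(5, 5)])
READ b @v3: history=[(5, 5)] -> no version <= 3 -> NONE
READ b @v3: history=[(5, 5)] -> no version <= 3 -> NONE
READ a @v4: history=[(1, 13), (2, 6), (3, 5), (4, 14)] -> pick v4 -> 14
READ b @v2: history=[(5, 5)] -> no version <= 2 -> NONE
v6: WRITE a=8  (a history now [(1, 13), (2, 6), (3, 5), (4, 14), (6, 8)])
v7: WRITE b=12  (b history now [(5, 5), (7, 12)])
v8: WRITE b=12  (b history now [(5, 5), (7, 12), (8, 12)])
READ a @v3: history=[(1, 13), (2, 6), (3, 5), (4, 14), (6, 8)] -> pick v3 -> 5
READ b @v5: history=[(5, 5), (7, 12), (8, 12)] -> pick v5 -> 5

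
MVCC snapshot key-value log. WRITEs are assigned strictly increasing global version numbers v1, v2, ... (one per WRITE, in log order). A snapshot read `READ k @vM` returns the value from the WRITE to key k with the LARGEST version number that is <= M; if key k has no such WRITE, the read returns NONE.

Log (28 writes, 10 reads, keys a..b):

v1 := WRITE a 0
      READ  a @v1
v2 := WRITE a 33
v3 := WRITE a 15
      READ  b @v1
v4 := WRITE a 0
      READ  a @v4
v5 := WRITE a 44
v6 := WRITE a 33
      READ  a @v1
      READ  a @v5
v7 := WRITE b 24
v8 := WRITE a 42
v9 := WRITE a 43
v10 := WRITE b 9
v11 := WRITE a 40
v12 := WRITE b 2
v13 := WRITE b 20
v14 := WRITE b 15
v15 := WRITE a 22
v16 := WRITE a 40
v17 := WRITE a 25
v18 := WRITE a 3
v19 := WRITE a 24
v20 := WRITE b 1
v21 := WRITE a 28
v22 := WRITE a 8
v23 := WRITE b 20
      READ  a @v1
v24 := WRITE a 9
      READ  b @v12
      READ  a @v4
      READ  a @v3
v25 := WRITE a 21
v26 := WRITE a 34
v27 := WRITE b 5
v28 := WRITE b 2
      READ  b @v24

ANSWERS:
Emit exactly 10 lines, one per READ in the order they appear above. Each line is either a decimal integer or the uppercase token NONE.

v1: WRITE a=0  (a history now [(1, 0)])
READ a @v1: history=[(1, 0)] -> pick v1 -> 0
v2: WRITE a=33  (a history now [(1, 0), (2, 33)])
v3: WRITE a=15  (a history now [(1, 0), (2, 33), (3, 15)])
READ b @v1: history=[] -> no version <= 1 -> NONE
v4: WRITE a=0  (a history now [(1, 0), (2, 33), (3, 15), (4, 0)])
READ a @v4: history=[(1, 0), (2, 33), (3, 15), (4, 0)] -> pick v4 -> 0
v5: WRITE a=44  (a history now [(1, 0), (2, 33), (3, 15), (4, 0), (5, 44)])
v6: WRITE a=33  (a history now [(1, 0), (2, 33), (3, 15), (4, 0), (5, 44), (6, 33)])
READ a @v1: history=[(1, 0), (2, 33), (3, 15), (4, 0), (5, 44), (6, 33)] -> pick v1 -> 0
READ a @v5: history=[(1, 0), (2, 33), (3, 15), (4, 0), (5, 44), (6, 33)] -> pick v5 -> 44
v7: WRITE b=24  (b history now [(7, 24)])
v8: WRITE a=42  (a history now [(1, 0), (2, 33), (3, 15), (4, 0), (5, 44), (6, 33), (8, 42)])
v9: WRITE a=43  (a history now [(1, 0), (2, 33), (3, 15), (4, 0), (5, 44), (6, 33), (8, 42), (9, 43)])
v10: WRITE b=9  (b history now [(7, 24), (10, 9)])
v11: WRITE a=40  (a history now [(1, 0), (2, 33), (3, 15), (4, 0), (5, 44), (6, 33), (8, 42), (9, 43), (11, 40)])
v12: WRITE b=2  (b history now [(7, 24), (10, 9), (12, 2)])
v13: WRITE b=20  (b history now [(7, 24), (10, 9), (12, 2), (13, 20)])
v14: WRITE b=15  (b history now [(7, 24), (10, 9), (12, 2), (13, 20), (14, 15)])
v15: WRITE a=22  (a history now [(1, 0), (2, 33), (3, 15), (4, 0), (5, 44), (6, 33), (8, 42), (9, 43), (11, 40), (15, 22)])
v16: WRITE a=40  (a history now [(1, 0), (2, 33), (3, 15), (4, 0), (5, 44), (6, 33), (8, 42), (9, 43), (11, 40), (15, 22), (16, 40)])
v17: WRITE a=25  (a history now [(1, 0), (2, 33), (3, 15), (4, 0), (5, 44), (6, 33), (8, 42), (9, 43), (11, 40), (15, 22), (16, 40), (17, 25)])
v18: WRITE a=3  (a history now [(1, 0), (2, 33), (3, 15), (4, 0), (5, 44), (6, 33), (8, 42), (9, 43), (11, 40), (15, 22), (16, 40), (17, 25), (18, 3)])
v19: WRITE a=24  (a history now [(1, 0), (2, 33), (3, 15), (4, 0), (5, 44), (6, 33), (8, 42), (9, 43), (11, 40), (15, 22), (16, 40), (17, 25), (18, 3), (19, 24)])
v20: WRITE b=1  (b history now [(7, 24), (10, 9), (12, 2), (13, 20), (14, 15), (20, 1)])
v21: WRITE a=28  (a history now [(1, 0), (2, 33), (3, 15), (4, 0), (5, 44), (6, 33), (8, 42), (9, 43), (11, 40), (15, 22), (16, 40), (17, 25), (18, 3), (19, 24), (21, 28)])
v22: WRITE a=8  (a history now [(1, 0), (2, 33), (3, 15), (4, 0), (5, 44), (6, 33), (8, 42), (9, 43), (11, 40), (15, 22), (16, 40), (17, 25), (18, 3), (19, 24), (21, 28), (22, 8)])
v23: WRITE b=20  (b history now [(7, 24), (10, 9), (12, 2), (13, 20), (14, 15), (20, 1), (23, 20)])
READ a @v1: history=[(1, 0), (2, 33), (3, 15), (4, 0), (5, 44), (6, 33), (8, 42), (9, 43), (11, 40), (15, 22), (16, 40), (17, 25), (18, 3), (19, 24), (21, 28), (22, 8)] -> pick v1 -> 0
v24: WRITE a=9  (a history now [(1, 0), (2, 33), (3, 15), (4, 0), (5, 44), (6, 33), (8, 42), (9, 43), (11, 40), (15, 22), (16, 40), (17, 25), (18, 3), (19, 24), (21, 28), (22, 8), (24, 9)])
READ b @v12: history=[(7, 24), (10, 9), (12, 2), (13, 20), (14, 15), (20, 1), (23, 20)] -> pick v12 -> 2
READ a @v4: history=[(1, 0), (2, 33), (3, 15), (4, 0), (5, 44), (6, 33), (8, 42), (9, 43), (11, 40), (15, 22), (16, 40), (17, 25), (18, 3), (19, 24), (21, 28), (22, 8), (24, 9)] -> pick v4 -> 0
READ a @v3: history=[(1, 0), (2, 33), (3, 15), (4, 0), (5, 44), (6, 33), (8, 42), (9, 43), (11, 40), (15, 22), (16, 40), (17, 25), (18, 3), (19, 24), (21, 28), (22, 8), (24, 9)] -> pick v3 -> 15
v25: WRITE a=21  (a history now [(1, 0), (2, 33), (3, 15), (4, 0), (5, 44), (6, 33), (8, 42), (9, 43), (11, 40), (15, 22), (16, 40), (17, 25), (18, 3), (19, 24), (21, 28), (22, 8), (24, 9), (25, 21)])
v26: WRITE a=34  (a history now [(1, 0), (2, 33), (3, 15), (4, 0), (5, 44), (6, 33), (8, 42), (9, 43), (11, 40), (15, 22), (16, 40), (17, 25), (18, 3), (19, 24), (21, 28), (22, 8), (24, 9), (25, 21), (26, 34)])
v27: WRITE b=5  (b history now [(7, 24), (10, 9), (12, 2), (13, 20), (14, 15), (20, 1), (23, 20), (27, 5)])
v28: WRITE b=2  (b history now [(7, 24), (10, 9), (12, 2), (13, 20), (14, 15), (20, 1), (23, 20), (27, 5), (28, 2)])
READ b @v24: history=[(7, 24), (10, 9), (12, 2), (13, 20), (14, 15), (20, 1), (23, 20), (27, 5), (28, 2)] -> pick v23 -> 20

Answer: 0
NONE
0
0
44
0
2
0
15
20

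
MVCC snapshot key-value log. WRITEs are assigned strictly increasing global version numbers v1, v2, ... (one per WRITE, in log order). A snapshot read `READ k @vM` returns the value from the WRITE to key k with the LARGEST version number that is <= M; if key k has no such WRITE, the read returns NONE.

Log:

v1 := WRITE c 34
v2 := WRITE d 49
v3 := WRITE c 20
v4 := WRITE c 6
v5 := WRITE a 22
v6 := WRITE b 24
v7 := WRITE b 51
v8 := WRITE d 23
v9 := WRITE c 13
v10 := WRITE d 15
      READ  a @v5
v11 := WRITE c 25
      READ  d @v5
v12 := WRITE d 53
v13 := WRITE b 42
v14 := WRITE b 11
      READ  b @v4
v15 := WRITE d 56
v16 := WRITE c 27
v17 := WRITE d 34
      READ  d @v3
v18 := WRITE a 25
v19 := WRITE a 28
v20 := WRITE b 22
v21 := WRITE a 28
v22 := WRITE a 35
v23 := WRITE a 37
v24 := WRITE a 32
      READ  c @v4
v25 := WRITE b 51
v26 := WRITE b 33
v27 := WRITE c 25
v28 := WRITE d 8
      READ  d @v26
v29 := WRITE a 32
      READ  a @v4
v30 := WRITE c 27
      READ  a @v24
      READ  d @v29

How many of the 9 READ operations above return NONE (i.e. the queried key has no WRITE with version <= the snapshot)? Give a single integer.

Answer: 2

Derivation:
v1: WRITE c=34  (c history now [(1, 34)])
v2: WRITE d=49  (d history now [(2, 49)])
v3: WRITE c=20  (c history now [(1, 34), (3, 20)])
v4: WRITE c=6  (c history now [(1, 34), (3, 20), (4, 6)])
v5: WRITE a=22  (a history now [(5, 22)])
v6: WRITE b=24  (b history now [(6, 24)])
v7: WRITE b=51  (b history now [(6, 24), (7, 51)])
v8: WRITE d=23  (d history now [(2, 49), (8, 23)])
v9: WRITE c=13  (c history now [(1, 34), (3, 20), (4, 6), (9, 13)])
v10: WRITE d=15  (d history now [(2, 49), (8, 23), (10, 15)])
READ a @v5: history=[(5, 22)] -> pick v5 -> 22
v11: WRITE c=25  (c history now [(1, 34), (3, 20), (4, 6), (9, 13), (11, 25)])
READ d @v5: history=[(2, 49), (8, 23), (10, 15)] -> pick v2 -> 49
v12: WRITE d=53  (d history now [(2, 49), (8, 23), (10, 15), (12, 53)])
v13: WRITE b=42  (b history now [(6, 24), (7, 51), (13, 42)])
v14: WRITE b=11  (b history now [(6, 24), (7, 51), (13, 42), (14, 11)])
READ b @v4: history=[(6, 24), (7, 51), (13, 42), (14, 11)] -> no version <= 4 -> NONE
v15: WRITE d=56  (d history now [(2, 49), (8, 23), (10, 15), (12, 53), (15, 56)])
v16: WRITE c=27  (c history now [(1, 34), (3, 20), (4, 6), (9, 13), (11, 25), (16, 27)])
v17: WRITE d=34  (d history now [(2, 49), (8, 23), (10, 15), (12, 53), (15, 56), (17, 34)])
READ d @v3: history=[(2, 49), (8, 23), (10, 15), (12, 53), (15, 56), (17, 34)] -> pick v2 -> 49
v18: WRITE a=25  (a history now [(5, 22), (18, 25)])
v19: WRITE a=28  (a history now [(5, 22), (18, 25), (19, 28)])
v20: WRITE b=22  (b history now [(6, 24), (7, 51), (13, 42), (14, 11), (20, 22)])
v21: WRITE a=28  (a history now [(5, 22), (18, 25), (19, 28), (21, 28)])
v22: WRITE a=35  (a history now [(5, 22), (18, 25), (19, 28), (21, 28), (22, 35)])
v23: WRITE a=37  (a history now [(5, 22), (18, 25), (19, 28), (21, 28), (22, 35), (23, 37)])
v24: WRITE a=32  (a history now [(5, 22), (18, 25), (19, 28), (21, 28), (22, 35), (23, 37), (24, 32)])
READ c @v4: history=[(1, 34), (3, 20), (4, 6), (9, 13), (11, 25), (16, 27)] -> pick v4 -> 6
v25: WRITE b=51  (b history now [(6, 24), (7, 51), (13, 42), (14, 11), (20, 22), (25, 51)])
v26: WRITE b=33  (b history now [(6, 24), (7, 51), (13, 42), (14, 11), (20, 22), (25, 51), (26, 33)])
v27: WRITE c=25  (c history now [(1, 34), (3, 20), (4, 6), (9, 13), (11, 25), (16, 27), (27, 25)])
v28: WRITE d=8  (d history now [(2, 49), (8, 23), (10, 15), (12, 53), (15, 56), (17, 34), (28, 8)])
READ d @v26: history=[(2, 49), (8, 23), (10, 15), (12, 53), (15, 56), (17, 34), (28, 8)] -> pick v17 -> 34
v29: WRITE a=32  (a history now [(5, 22), (18, 25), (19, 28), (21, 28), (22, 35), (23, 37), (24, 32), (29, 32)])
READ a @v4: history=[(5, 22), (18, 25), (19, 28), (21, 28), (22, 35), (23, 37), (24, 32), (29, 32)] -> no version <= 4 -> NONE
v30: WRITE c=27  (c history now [(1, 34), (3, 20), (4, 6), (9, 13), (11, 25), (16, 27), (27, 25), (30, 27)])
READ a @v24: history=[(5, 22), (18, 25), (19, 28), (21, 28), (22, 35), (23, 37), (24, 32), (29, 32)] -> pick v24 -> 32
READ d @v29: history=[(2, 49), (8, 23), (10, 15), (12, 53), (15, 56), (17, 34), (28, 8)] -> pick v28 -> 8
Read results in order: ['22', '49', 'NONE', '49', '6', '34', 'NONE', '32', '8']
NONE count = 2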